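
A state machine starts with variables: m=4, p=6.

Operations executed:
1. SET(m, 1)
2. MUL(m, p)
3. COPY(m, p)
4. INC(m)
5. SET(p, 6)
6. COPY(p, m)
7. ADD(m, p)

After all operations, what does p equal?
p = 7

Tracing execution:
Step 1: SET(m, 1) → p = 6
Step 2: MUL(m, p) → p = 6
Step 3: COPY(m, p) → p = 6
Step 4: INC(m) → p = 6
Step 5: SET(p, 6) → p = 6
Step 6: COPY(p, m) → p = 7
Step 7: ADD(m, p) → p = 7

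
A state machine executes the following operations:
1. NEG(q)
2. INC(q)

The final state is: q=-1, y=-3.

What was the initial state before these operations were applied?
q=2, y=-3

Working backwards:
Final state: q=-1, y=-3
Before step 2 (INC(q)): q=-2, y=-3
Before step 1 (NEG(q)): q=2, y=-3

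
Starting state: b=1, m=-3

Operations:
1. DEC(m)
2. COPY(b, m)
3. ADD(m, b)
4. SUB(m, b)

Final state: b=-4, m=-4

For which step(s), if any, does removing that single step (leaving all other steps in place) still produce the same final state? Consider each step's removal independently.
None - removing any single step changes the final result

Testing removal of each single step:
Without step 1: final = b=-3, m=-3 (different)
Without step 2: final = b=1, m=-4 (different)
Without step 3: final = b=-4, m=0 (different)
Without step 4: final = b=-4, m=-8 (different)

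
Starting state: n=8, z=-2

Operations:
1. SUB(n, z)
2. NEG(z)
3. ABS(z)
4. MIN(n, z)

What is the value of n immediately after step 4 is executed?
n = 2

Tracing n through execution:
Initial: n = 8
After step 1 (SUB(n, z)): n = 10
After step 2 (NEG(z)): n = 10
After step 3 (ABS(z)): n = 10
After step 4 (MIN(n, z)): n = 2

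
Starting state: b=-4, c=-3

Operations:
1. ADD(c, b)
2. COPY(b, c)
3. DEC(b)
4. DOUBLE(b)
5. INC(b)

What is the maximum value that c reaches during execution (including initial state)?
-3

Values of c at each step:
Initial: c = -3 ← maximum
After step 1: c = -7
After step 2: c = -7
After step 3: c = -7
After step 4: c = -7
After step 5: c = -7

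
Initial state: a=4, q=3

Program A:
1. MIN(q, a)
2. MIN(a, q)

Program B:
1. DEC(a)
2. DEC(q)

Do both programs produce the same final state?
No

Program A final state: a=3, q=3
Program B final state: a=3, q=2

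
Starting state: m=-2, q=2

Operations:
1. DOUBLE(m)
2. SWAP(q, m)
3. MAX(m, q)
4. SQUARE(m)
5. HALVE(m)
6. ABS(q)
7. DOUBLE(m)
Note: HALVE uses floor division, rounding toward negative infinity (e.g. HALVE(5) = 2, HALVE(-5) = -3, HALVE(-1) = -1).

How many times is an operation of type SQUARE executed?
1

Counting SQUARE operations:
Step 4: SQUARE(m) ← SQUARE
Total: 1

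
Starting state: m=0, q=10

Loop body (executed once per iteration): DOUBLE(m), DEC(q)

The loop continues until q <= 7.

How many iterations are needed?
3

Tracing iterations:
Initial: m=0, q=10
After iteration 1: m=0, q=9
After iteration 2: m=0, q=8
After iteration 3: m=0, q=7
q <= 7 now holds, so the loop exits after 3 iterations.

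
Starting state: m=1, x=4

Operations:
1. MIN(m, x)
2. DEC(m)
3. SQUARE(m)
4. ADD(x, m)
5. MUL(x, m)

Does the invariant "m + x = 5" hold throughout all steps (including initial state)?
No, violated after step 2

The invariant is violated after step 2.

State at each step:
Initial: m=1, x=4
After step 1: m=1, x=4
After step 2: m=0, x=4
After step 3: m=0, x=4
After step 4: m=0, x=4
After step 5: m=0, x=0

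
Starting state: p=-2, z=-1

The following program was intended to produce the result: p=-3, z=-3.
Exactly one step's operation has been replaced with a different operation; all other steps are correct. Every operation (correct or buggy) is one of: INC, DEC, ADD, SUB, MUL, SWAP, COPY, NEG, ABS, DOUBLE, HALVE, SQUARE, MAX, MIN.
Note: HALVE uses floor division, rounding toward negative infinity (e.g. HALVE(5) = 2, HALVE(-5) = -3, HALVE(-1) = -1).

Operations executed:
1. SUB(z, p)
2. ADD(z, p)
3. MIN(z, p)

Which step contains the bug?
Step 2

Trace with buggy code:
Initial: p=-2, z=-1
After step 1: p=-2, z=1
After step 2: p=-2, z=-1
After step 3: p=-2, z=-2
Actual final p=-2, z=-2 ≠ expected p=-3, z=-3.
Step 2 is the only position where a single-operation replacement can produce the expected result.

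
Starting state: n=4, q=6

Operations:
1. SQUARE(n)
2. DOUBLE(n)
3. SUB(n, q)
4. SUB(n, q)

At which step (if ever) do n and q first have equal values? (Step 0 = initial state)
Never

n and q never become equal during execution.

Comparing values at each step:
Initial: n=4, q=6
After step 1: n=16, q=6
After step 2: n=32, q=6
After step 3: n=26, q=6
After step 4: n=20, q=6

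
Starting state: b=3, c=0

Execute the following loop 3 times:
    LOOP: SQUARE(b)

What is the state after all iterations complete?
b=6561, c=0

Iteration trace:
Start: b=3, c=0
After iteration 1: b=9, c=0
After iteration 2: b=81, c=0
After iteration 3: b=6561, c=0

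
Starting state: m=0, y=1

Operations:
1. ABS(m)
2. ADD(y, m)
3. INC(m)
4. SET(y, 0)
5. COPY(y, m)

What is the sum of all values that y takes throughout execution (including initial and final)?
5

Values of y at each step:
Initial: y = 1
After step 1: y = 1
After step 2: y = 1
After step 3: y = 1
After step 4: y = 0
After step 5: y = 1
Sum = 1 + 1 + 1 + 1 + 0 + 1 = 5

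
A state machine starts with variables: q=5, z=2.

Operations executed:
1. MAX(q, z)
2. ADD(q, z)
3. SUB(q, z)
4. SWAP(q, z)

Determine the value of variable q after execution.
q = 2

Tracing execution:
Step 1: MAX(q, z) → q = 5
Step 2: ADD(q, z) → q = 7
Step 3: SUB(q, z) → q = 5
Step 4: SWAP(q, z) → q = 2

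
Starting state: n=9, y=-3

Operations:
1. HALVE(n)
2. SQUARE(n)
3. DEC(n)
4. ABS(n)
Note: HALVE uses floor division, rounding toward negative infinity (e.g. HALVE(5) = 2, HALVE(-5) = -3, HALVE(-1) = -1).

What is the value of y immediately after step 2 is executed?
y = -3

Tracing y through execution:
Initial: y = -3
After step 1 (HALVE(n)): y = -3
After step 2 (SQUARE(n)): y = -3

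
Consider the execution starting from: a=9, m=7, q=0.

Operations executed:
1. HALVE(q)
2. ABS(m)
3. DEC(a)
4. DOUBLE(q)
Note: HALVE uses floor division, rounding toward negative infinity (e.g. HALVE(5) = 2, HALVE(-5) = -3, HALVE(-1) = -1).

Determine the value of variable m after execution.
m = 7

Tracing execution:
Step 1: HALVE(q) → m = 7
Step 2: ABS(m) → m = 7
Step 3: DEC(a) → m = 7
Step 4: DOUBLE(q) → m = 7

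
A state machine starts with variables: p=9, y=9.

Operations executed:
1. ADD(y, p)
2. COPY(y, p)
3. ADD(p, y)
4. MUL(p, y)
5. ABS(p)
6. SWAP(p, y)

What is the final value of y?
y = 162

Tracing execution:
Step 1: ADD(y, p) → y = 18
Step 2: COPY(y, p) → y = 9
Step 3: ADD(p, y) → y = 9
Step 4: MUL(p, y) → y = 9
Step 5: ABS(p) → y = 9
Step 6: SWAP(p, y) → y = 162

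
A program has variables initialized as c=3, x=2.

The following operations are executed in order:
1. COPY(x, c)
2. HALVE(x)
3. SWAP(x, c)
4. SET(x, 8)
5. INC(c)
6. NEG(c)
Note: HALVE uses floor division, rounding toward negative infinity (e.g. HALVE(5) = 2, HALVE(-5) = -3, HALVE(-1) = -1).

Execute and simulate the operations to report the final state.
{c: -2, x: 8}

Step-by-step execution:
Initial: c=3, x=2
After step 1 (COPY(x, c)): c=3, x=3
After step 2 (HALVE(x)): c=3, x=1
After step 3 (SWAP(x, c)): c=1, x=3
After step 4 (SET(x, 8)): c=1, x=8
After step 5 (INC(c)): c=2, x=8
After step 6 (NEG(c)): c=-2, x=8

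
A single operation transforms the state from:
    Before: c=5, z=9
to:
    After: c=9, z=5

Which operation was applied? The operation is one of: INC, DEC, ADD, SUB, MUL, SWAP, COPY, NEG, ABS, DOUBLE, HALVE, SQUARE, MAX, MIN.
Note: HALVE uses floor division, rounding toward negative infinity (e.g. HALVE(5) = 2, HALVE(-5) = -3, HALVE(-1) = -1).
SWAP(c, z)

Analyzing the change:
Before: c=5, z=9
After: c=9, z=5
Variable c changed from 5 to 9
Variable z changed from 9 to 5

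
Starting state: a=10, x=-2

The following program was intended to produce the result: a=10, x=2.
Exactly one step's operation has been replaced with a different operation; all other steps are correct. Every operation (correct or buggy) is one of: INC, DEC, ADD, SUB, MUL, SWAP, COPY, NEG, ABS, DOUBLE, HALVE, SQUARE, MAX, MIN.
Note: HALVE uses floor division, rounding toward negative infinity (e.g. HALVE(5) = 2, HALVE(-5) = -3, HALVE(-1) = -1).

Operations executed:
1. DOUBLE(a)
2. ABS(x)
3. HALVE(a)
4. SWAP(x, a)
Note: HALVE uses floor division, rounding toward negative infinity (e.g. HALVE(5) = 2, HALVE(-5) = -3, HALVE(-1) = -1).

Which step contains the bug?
Step 4

Trace with buggy code:
Initial: a=10, x=-2
After step 1: a=20, x=-2
After step 2: a=20, x=2
After step 3: a=10, x=2
After step 4: a=2, x=10
Actual final a=2, x=10 ≠ expected a=10, x=2.
Step 4 is the only position where a single-operation replacement can produce the expected result.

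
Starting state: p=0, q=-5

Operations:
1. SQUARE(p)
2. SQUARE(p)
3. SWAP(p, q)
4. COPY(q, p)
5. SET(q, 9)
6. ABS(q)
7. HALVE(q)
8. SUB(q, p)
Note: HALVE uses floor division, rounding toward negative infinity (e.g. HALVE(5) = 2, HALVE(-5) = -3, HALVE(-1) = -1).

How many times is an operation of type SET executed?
1

Counting SET operations:
Step 5: SET(q, 9) ← SET
Total: 1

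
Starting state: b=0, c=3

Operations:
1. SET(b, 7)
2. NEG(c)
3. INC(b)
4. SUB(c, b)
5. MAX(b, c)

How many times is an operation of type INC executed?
1

Counting INC operations:
Step 3: INC(b) ← INC
Total: 1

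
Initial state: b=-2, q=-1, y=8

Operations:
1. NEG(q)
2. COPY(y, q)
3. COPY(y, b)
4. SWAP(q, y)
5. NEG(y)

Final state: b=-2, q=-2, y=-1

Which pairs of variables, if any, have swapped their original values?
None

Comparing initial and final values:
q: -1 → -2
y: 8 → -1
b: -2 → -2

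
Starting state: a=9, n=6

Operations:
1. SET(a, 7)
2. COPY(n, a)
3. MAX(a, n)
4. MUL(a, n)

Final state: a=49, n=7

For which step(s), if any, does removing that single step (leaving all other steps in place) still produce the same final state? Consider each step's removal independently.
Step(s) 3

Testing removal of each single step:
Without step 1: final = a=81, n=9 (different)
Without step 2: final = a=42, n=6 (different)
Without step 3: final = a=49, n=7 (same)
Without step 4: final = a=7, n=7 (different)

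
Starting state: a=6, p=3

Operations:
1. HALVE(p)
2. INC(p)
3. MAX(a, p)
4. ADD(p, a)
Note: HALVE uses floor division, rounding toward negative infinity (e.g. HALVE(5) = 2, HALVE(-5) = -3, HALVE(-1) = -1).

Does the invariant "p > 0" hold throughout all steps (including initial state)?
Yes

The invariant holds at every step.

State at each step:
Initial: a=6, p=3
After step 1: a=6, p=1
After step 2: a=6, p=2
After step 3: a=6, p=2
After step 4: a=6, p=8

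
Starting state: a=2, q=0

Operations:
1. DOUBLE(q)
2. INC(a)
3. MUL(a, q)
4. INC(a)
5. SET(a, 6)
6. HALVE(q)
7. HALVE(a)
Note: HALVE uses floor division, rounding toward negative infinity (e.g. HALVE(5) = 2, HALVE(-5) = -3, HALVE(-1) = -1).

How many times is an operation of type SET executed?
1

Counting SET operations:
Step 5: SET(a, 6) ← SET
Total: 1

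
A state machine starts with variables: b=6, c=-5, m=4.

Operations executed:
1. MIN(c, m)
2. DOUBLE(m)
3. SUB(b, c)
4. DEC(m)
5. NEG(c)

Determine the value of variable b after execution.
b = 11

Tracing execution:
Step 1: MIN(c, m) → b = 6
Step 2: DOUBLE(m) → b = 6
Step 3: SUB(b, c) → b = 11
Step 4: DEC(m) → b = 11
Step 5: NEG(c) → b = 11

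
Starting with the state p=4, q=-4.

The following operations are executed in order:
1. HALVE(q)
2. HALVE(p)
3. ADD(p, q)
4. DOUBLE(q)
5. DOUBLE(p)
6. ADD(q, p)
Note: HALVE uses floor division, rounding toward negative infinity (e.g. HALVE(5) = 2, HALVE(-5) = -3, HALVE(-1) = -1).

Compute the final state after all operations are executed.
{p: 0, q: -4}

Step-by-step execution:
Initial: p=4, q=-4
After step 1 (HALVE(q)): p=4, q=-2
After step 2 (HALVE(p)): p=2, q=-2
After step 3 (ADD(p, q)): p=0, q=-2
After step 4 (DOUBLE(q)): p=0, q=-4
After step 5 (DOUBLE(p)): p=0, q=-4
After step 6 (ADD(q, p)): p=0, q=-4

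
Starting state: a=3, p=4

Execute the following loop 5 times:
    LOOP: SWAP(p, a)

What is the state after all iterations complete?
a=4, p=3

Iteration trace:
Start: a=3, p=4
After iteration 1: a=4, p=3
After iteration 2: a=3, p=4
After iteration 3: a=4, p=3
After iteration 4: a=3, p=4
After iteration 5: a=4, p=3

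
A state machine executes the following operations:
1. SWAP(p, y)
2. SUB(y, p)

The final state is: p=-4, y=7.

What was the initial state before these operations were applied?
p=3, y=-4

Working backwards:
Final state: p=-4, y=7
Before step 2 (SUB(y, p)): p=-4, y=3
Before step 1 (SWAP(p, y)): p=3, y=-4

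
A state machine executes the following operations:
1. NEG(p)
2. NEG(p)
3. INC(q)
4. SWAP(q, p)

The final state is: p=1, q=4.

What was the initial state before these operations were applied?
p=4, q=0

Working backwards:
Final state: p=1, q=4
Before step 4 (SWAP(q, p)): p=4, q=1
Before step 3 (INC(q)): p=4, q=0
Before step 2 (NEG(p)): p=-4, q=0
Before step 1 (NEG(p)): p=4, q=0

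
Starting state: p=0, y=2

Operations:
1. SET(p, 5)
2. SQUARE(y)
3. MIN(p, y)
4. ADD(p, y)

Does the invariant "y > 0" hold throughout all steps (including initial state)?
Yes

The invariant holds at every step.

State at each step:
Initial: p=0, y=2
After step 1: p=5, y=2
After step 2: p=5, y=4
After step 3: p=4, y=4
After step 4: p=8, y=4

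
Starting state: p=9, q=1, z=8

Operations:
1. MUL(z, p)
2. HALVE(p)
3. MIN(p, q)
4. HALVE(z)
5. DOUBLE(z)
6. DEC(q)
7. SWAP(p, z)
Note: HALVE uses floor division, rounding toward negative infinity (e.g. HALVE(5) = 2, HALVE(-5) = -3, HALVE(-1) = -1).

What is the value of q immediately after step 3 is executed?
q = 1

Tracing q through execution:
Initial: q = 1
After step 1 (MUL(z, p)): q = 1
After step 2 (HALVE(p)): q = 1
After step 3 (MIN(p, q)): q = 1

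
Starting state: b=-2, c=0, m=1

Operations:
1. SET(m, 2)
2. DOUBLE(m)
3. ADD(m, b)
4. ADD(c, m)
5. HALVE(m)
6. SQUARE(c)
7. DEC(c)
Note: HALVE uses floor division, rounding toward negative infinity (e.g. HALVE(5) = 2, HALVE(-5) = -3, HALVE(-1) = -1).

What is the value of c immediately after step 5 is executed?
c = 2

Tracing c through execution:
Initial: c = 0
After step 1 (SET(m, 2)): c = 0
After step 2 (DOUBLE(m)): c = 0
After step 3 (ADD(m, b)): c = 0
After step 4 (ADD(c, m)): c = 2
After step 5 (HALVE(m)): c = 2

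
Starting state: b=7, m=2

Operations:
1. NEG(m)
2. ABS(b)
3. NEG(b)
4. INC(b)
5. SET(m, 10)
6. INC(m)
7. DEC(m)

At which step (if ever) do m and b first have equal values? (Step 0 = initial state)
Never

m and b never become equal during execution.

Comparing values at each step:
Initial: m=2, b=7
After step 1: m=-2, b=7
After step 2: m=-2, b=7
After step 3: m=-2, b=-7
After step 4: m=-2, b=-6
After step 5: m=10, b=-6
After step 6: m=11, b=-6
After step 7: m=10, b=-6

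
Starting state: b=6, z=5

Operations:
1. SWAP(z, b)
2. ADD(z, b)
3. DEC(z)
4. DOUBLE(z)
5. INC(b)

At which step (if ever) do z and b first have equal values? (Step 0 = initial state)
Never

z and b never become equal during execution.

Comparing values at each step:
Initial: z=5, b=6
After step 1: z=6, b=5
After step 2: z=11, b=5
After step 3: z=10, b=5
After step 4: z=20, b=5
After step 5: z=20, b=6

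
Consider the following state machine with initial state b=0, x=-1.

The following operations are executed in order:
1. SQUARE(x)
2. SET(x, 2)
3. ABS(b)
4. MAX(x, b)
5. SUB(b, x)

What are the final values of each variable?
{b: -2, x: 2}

Step-by-step execution:
Initial: b=0, x=-1
After step 1 (SQUARE(x)): b=0, x=1
After step 2 (SET(x, 2)): b=0, x=2
After step 3 (ABS(b)): b=0, x=2
After step 4 (MAX(x, b)): b=0, x=2
After step 5 (SUB(b, x)): b=-2, x=2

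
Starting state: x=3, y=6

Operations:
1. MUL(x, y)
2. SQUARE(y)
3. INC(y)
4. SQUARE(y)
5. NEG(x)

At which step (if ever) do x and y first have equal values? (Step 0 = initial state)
Never

x and y never become equal during execution.

Comparing values at each step:
Initial: x=3, y=6
After step 1: x=18, y=6
After step 2: x=18, y=36
After step 3: x=18, y=37
After step 4: x=18, y=1369
After step 5: x=-18, y=1369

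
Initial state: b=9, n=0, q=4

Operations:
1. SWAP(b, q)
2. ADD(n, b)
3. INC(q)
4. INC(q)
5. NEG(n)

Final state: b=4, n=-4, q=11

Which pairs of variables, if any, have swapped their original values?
None

Comparing initial and final values:
n: 0 → -4
b: 9 → 4
q: 4 → 11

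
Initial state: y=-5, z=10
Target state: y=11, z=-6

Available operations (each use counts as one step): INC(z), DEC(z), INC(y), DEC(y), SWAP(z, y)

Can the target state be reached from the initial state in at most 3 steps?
Yes

Path (3 steps): INC(z) → DEC(y) → SWAP(z, y)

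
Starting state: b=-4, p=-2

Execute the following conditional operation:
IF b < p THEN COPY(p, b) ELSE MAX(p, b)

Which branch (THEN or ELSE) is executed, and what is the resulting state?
Branch: THEN, Final state: b=-4, p=-4

Evaluating condition: b < p
b = -4, p = -2
Condition is True, so THEN branch executes
After COPY(p, b): b=-4, p=-4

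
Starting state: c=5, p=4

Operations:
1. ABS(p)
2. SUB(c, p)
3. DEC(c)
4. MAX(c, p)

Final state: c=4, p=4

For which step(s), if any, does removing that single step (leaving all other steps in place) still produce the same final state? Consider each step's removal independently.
Step(s) 1, 2, 3

Testing removal of each single step:
Without step 1: final = c=4, p=4 (same)
Without step 2: final = c=4, p=4 (same)
Without step 3: final = c=4, p=4 (same)
Without step 4: final = c=0, p=4 (different)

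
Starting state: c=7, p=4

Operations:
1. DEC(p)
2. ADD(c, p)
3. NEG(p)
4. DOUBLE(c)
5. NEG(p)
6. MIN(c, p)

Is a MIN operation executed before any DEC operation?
No

First MIN: step 6
First DEC: step 1
Since 6 > 1, DEC comes first.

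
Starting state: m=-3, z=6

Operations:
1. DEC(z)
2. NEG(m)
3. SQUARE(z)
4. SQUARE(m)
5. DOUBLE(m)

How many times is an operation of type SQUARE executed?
2

Counting SQUARE operations:
Step 3: SQUARE(z) ← SQUARE
Step 4: SQUARE(m) ← SQUARE
Total: 2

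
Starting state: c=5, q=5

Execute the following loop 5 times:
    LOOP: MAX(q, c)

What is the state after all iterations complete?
c=5, q=5

Iteration trace:
Start: c=5, q=5
After iteration 1: c=5, q=5
After iteration 2: c=5, q=5
After iteration 3: c=5, q=5
After iteration 4: c=5, q=5
After iteration 5: c=5, q=5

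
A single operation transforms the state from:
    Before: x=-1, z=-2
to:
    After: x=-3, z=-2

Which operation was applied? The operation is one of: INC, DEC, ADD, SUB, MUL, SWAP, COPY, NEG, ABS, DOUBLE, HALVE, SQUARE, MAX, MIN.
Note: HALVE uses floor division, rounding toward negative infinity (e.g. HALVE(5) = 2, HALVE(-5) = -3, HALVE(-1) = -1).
ADD(x, z)

Analyzing the change:
Before: x=-1, z=-2
After: x=-3, z=-2
Variable x changed from -1 to -3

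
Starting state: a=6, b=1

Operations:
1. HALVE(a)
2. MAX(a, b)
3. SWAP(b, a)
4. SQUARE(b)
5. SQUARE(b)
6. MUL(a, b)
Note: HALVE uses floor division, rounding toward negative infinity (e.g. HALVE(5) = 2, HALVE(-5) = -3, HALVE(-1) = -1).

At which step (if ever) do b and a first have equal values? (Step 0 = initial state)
Step 6

b and a first become equal after step 6.

Comparing values at each step:
Initial: b=1, a=6
After step 1: b=1, a=3
After step 2: b=1, a=3
After step 3: b=3, a=1
After step 4: b=9, a=1
After step 5: b=81, a=1
After step 6: b=81, a=81 ← equal!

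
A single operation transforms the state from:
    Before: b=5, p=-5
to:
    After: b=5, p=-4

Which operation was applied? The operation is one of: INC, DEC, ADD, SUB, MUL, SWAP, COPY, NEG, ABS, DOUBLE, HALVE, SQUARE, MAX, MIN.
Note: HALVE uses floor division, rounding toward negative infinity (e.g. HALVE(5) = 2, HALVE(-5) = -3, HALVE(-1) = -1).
INC(p)

Analyzing the change:
Before: b=5, p=-5
After: b=5, p=-4
Variable p changed from -5 to -4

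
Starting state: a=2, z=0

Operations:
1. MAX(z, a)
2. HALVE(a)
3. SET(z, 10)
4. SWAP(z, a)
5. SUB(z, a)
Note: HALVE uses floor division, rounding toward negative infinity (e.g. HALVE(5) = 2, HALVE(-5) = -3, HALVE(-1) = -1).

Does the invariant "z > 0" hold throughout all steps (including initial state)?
No, violated at the initial state

The invariant is violated at the initial state (step 0).

State at each step:
Initial: a=2, z=0
After step 1: a=2, z=2
After step 2: a=1, z=2
After step 3: a=1, z=10
After step 4: a=10, z=1
After step 5: a=10, z=-9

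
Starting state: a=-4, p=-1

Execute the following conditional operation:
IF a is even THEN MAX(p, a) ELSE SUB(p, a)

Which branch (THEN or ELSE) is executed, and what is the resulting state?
Branch: THEN, Final state: a=-4, p=-1

Evaluating condition: a is even
Condition is True, so THEN branch executes
After MAX(p, a): a=-4, p=-1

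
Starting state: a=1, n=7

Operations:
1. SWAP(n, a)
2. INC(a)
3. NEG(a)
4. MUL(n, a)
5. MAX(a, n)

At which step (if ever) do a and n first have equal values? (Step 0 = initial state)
Step 4

a and n first become equal after step 4.

Comparing values at each step:
Initial: a=1, n=7
After step 1: a=7, n=1
After step 2: a=8, n=1
After step 3: a=-8, n=1
After step 4: a=-8, n=-8 ← equal!
After step 5: a=-8, n=-8 ← equal!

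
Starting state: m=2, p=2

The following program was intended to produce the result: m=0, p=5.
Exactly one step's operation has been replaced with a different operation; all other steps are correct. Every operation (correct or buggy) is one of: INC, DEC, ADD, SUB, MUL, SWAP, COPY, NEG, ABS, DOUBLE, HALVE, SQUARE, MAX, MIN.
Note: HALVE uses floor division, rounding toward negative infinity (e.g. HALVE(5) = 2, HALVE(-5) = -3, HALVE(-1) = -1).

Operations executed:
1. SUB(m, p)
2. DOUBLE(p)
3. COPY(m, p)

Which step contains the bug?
Step 3

Trace with buggy code:
Initial: m=2, p=2
After step 1: m=0, p=2
After step 2: m=0, p=4
After step 3: m=4, p=4
Actual final m=4, p=4 ≠ expected m=0, p=5.
Step 3 is the only position where a single-operation replacement can produce the expected result.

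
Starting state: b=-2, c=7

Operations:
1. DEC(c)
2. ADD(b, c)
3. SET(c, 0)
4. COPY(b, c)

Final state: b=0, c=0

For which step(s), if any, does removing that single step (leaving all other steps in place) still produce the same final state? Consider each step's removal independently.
Step(s) 1, 2

Testing removal of each single step:
Without step 1: final = b=0, c=0 (same)
Without step 2: final = b=0, c=0 (same)
Without step 3: final = b=6, c=6 (different)
Without step 4: final = b=4, c=0 (different)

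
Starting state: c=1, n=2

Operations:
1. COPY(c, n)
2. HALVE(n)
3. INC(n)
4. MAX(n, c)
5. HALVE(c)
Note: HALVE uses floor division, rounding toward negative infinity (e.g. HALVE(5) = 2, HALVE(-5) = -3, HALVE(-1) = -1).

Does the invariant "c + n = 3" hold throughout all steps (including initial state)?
No, violated after step 1

The invariant is violated after step 1.

State at each step:
Initial: c=1, n=2
After step 1: c=2, n=2
After step 2: c=2, n=1
After step 3: c=2, n=2
After step 4: c=2, n=2
After step 5: c=1, n=2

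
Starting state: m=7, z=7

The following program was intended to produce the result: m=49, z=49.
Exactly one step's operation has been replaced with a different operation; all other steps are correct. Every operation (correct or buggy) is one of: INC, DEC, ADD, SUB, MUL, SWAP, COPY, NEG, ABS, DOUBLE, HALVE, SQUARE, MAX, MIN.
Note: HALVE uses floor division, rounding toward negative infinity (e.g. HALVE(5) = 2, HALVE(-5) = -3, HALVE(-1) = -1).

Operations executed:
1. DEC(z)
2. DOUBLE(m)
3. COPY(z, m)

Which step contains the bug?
Step 2

Trace with buggy code:
Initial: m=7, z=7
After step 1: m=7, z=6
After step 2: m=14, z=6
After step 3: m=14, z=14
Actual final m=14, z=14 ≠ expected m=49, z=49.
Step 2 is the only position where a single-operation replacement can produce the expected result.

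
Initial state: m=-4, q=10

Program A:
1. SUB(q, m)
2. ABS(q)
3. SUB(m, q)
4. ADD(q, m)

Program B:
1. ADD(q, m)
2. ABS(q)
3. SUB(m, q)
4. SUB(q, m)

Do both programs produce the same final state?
No

Program A final state: m=-18, q=-4
Program B final state: m=-10, q=16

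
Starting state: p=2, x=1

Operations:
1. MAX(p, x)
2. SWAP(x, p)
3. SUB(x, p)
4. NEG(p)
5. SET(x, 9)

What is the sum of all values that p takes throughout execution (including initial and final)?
4

Values of p at each step:
Initial: p = 2
After step 1: p = 2
After step 2: p = 1
After step 3: p = 1
After step 4: p = -1
After step 5: p = -1
Sum = 2 + 2 + 1 + 1 + -1 + -1 = 4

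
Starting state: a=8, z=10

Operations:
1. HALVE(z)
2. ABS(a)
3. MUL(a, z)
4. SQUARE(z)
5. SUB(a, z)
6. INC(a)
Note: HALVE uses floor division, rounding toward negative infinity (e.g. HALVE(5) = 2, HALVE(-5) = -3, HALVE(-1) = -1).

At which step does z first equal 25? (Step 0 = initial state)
Step 4

Tracing z:
Initial: z = 10
After step 1: z = 5
After step 2: z = 5
After step 3: z = 5
After step 4: z = 25 ← first occurrence
After step 5: z = 25
After step 6: z = 25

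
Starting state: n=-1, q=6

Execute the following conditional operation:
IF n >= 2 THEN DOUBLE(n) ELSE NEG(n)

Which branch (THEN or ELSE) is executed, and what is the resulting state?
Branch: ELSE, Final state: n=1, q=6

Evaluating condition: n >= 2
n = -1
Condition is False, so ELSE branch executes
After NEG(n): n=1, q=6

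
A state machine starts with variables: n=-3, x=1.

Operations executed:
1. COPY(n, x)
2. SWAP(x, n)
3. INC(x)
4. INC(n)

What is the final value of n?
n = 2

Tracing execution:
Step 1: COPY(n, x) → n = 1
Step 2: SWAP(x, n) → n = 1
Step 3: INC(x) → n = 1
Step 4: INC(n) → n = 2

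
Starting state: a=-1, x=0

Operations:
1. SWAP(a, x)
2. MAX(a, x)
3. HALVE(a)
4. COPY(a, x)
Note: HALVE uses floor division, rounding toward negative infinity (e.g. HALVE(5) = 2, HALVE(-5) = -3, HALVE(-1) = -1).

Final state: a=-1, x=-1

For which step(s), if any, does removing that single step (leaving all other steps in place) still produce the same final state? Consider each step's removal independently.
Step(s) 2, 3

Testing removal of each single step:
Without step 1: final = a=0, x=0 (different)
Without step 2: final = a=-1, x=-1 (same)
Without step 3: final = a=-1, x=-1 (same)
Without step 4: final = a=0, x=-1 (different)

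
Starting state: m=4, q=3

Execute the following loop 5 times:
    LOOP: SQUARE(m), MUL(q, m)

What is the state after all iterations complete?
m=18446744073709551616, q=63802943797675961899382738893456539648

Iteration trace:
Start: m=4, q=3
After iteration 1: m=16, q=48
After iteration 2: m=256, q=12288
After iteration 3: m=65536, q=805306368
After iteration 4: m=4294967296, q=3458764513820540928
After iteration 5: m=18446744073709551616, q=63802943797675961899382738893456539648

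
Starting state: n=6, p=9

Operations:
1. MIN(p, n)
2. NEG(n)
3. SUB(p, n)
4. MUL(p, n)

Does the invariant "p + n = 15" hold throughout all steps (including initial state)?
No, violated after step 1

The invariant is violated after step 1.

State at each step:
Initial: n=6, p=9
After step 1: n=6, p=6
After step 2: n=-6, p=6
After step 3: n=-6, p=12
After step 4: n=-6, p=-72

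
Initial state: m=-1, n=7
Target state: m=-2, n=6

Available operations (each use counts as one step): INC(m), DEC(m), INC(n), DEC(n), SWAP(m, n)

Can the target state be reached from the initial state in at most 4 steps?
Yes

Path (2 steps): DEC(m) → DEC(n)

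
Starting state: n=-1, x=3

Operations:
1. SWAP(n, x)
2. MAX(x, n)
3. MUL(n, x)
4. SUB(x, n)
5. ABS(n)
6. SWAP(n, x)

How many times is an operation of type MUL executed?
1

Counting MUL operations:
Step 3: MUL(n, x) ← MUL
Total: 1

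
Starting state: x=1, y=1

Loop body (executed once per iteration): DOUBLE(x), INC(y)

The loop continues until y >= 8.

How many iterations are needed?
7

Tracing iterations:
Initial: x=1, y=1
After iteration 1: x=2, y=2
After iteration 2: x=4, y=3
After iteration 3: x=8, y=4
After iteration 4: x=16, y=5
After iteration 5: x=32, y=6
After iteration 6: x=64, y=7
After iteration 7: x=128, y=8
y >= 8 now holds, so the loop exits after 7 iterations.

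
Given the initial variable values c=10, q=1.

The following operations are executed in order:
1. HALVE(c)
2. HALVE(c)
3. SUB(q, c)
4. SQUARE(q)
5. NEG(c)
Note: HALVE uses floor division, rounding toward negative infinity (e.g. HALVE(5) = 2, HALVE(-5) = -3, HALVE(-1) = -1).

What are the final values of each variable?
{c: -2, q: 1}

Step-by-step execution:
Initial: c=10, q=1
After step 1 (HALVE(c)): c=5, q=1
After step 2 (HALVE(c)): c=2, q=1
After step 3 (SUB(q, c)): c=2, q=-1
After step 4 (SQUARE(q)): c=2, q=1
After step 5 (NEG(c)): c=-2, q=1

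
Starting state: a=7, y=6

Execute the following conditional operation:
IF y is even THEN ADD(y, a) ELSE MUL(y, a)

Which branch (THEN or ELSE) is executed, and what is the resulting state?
Branch: THEN, Final state: a=7, y=13

Evaluating condition: y is even
Condition is True, so THEN branch executes
After ADD(y, a): a=7, y=13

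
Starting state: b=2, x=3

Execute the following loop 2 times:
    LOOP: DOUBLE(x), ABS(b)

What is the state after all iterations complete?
b=2, x=12

Iteration trace:
Start: b=2, x=3
After iteration 1: b=2, x=6
After iteration 2: b=2, x=12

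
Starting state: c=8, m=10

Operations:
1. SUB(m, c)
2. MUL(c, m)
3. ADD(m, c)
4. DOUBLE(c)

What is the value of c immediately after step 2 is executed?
c = 16

Tracing c through execution:
Initial: c = 8
After step 1 (SUB(m, c)): c = 8
After step 2 (MUL(c, m)): c = 16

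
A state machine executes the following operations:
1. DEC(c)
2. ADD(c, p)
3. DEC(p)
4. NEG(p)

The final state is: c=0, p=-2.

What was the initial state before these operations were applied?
c=-2, p=3

Working backwards:
Final state: c=0, p=-2
Before step 4 (NEG(p)): c=0, p=2
Before step 3 (DEC(p)): c=0, p=3
Before step 2 (ADD(c, p)): c=-3, p=3
Before step 1 (DEC(c)): c=-2, p=3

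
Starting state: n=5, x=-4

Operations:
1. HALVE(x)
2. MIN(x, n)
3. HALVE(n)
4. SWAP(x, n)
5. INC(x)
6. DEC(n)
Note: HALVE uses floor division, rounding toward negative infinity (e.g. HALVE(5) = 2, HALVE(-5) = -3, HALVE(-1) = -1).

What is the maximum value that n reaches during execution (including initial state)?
5

Values of n at each step:
Initial: n = 5 ← maximum
After step 1: n = 5
After step 2: n = 5
After step 3: n = 2
After step 4: n = -2
After step 5: n = -2
After step 6: n = -3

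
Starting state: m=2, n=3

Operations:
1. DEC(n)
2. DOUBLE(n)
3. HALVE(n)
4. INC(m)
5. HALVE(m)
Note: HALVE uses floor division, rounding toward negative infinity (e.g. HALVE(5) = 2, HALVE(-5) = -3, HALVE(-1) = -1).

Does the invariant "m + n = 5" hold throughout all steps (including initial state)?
No, violated after step 1

The invariant is violated after step 1.

State at each step:
Initial: m=2, n=3
After step 1: m=2, n=2
After step 2: m=2, n=4
After step 3: m=2, n=2
After step 4: m=3, n=2
After step 5: m=1, n=2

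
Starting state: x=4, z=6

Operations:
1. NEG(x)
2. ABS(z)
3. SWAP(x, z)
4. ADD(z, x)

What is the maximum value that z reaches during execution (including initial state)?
6

Values of z at each step:
Initial: z = 6 ← maximum
After step 1: z = 6
After step 2: z = 6
After step 3: z = -4
After step 4: z = 2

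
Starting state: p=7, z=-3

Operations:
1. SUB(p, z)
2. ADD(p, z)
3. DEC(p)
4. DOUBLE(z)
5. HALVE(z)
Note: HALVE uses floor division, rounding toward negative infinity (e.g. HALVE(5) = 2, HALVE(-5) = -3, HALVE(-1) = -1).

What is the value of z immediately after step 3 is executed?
z = -3

Tracing z through execution:
Initial: z = -3
After step 1 (SUB(p, z)): z = -3
After step 2 (ADD(p, z)): z = -3
After step 3 (DEC(p)): z = -3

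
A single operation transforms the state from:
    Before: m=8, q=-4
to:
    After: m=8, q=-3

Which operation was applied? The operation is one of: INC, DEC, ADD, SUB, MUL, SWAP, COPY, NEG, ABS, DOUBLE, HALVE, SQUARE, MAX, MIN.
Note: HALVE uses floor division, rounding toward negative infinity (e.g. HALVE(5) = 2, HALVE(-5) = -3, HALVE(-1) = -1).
INC(q)

Analyzing the change:
Before: m=8, q=-4
After: m=8, q=-3
Variable q changed from -4 to -3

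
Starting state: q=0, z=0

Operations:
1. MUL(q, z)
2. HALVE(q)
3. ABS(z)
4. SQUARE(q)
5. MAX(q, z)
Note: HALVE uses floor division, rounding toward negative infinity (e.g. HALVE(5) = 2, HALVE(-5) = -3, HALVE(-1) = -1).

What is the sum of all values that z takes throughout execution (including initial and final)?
0

Values of z at each step:
Initial: z = 0
After step 1: z = 0
After step 2: z = 0
After step 3: z = 0
After step 4: z = 0
After step 5: z = 0
Sum = 0 + 0 + 0 + 0 + 0 + 0 = 0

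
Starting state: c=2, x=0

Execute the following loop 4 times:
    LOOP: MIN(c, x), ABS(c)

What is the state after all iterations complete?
c=0, x=0

Iteration trace:
Start: c=2, x=0
After iteration 1: c=0, x=0
After iteration 2: c=0, x=0
After iteration 3: c=0, x=0
After iteration 4: c=0, x=0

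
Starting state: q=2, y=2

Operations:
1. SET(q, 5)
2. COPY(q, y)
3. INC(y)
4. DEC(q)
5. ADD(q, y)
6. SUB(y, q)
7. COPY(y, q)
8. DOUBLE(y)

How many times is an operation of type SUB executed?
1

Counting SUB operations:
Step 6: SUB(y, q) ← SUB
Total: 1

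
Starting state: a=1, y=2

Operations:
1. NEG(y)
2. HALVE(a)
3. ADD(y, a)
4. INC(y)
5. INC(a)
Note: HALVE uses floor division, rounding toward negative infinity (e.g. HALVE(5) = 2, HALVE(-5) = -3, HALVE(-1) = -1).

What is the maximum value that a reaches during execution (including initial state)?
1

Values of a at each step:
Initial: a = 1 ← maximum
After step 1: a = 1
After step 2: a = 0
After step 3: a = 0
After step 4: a = 0
After step 5: a = 1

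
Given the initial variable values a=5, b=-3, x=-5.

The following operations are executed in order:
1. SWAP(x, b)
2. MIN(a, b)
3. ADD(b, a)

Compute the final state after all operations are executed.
{a: -5, b: -10, x: -3}

Step-by-step execution:
Initial: a=5, b=-3, x=-5
After step 1 (SWAP(x, b)): a=5, b=-5, x=-3
After step 2 (MIN(a, b)): a=-5, b=-5, x=-3
After step 3 (ADD(b, a)): a=-5, b=-10, x=-3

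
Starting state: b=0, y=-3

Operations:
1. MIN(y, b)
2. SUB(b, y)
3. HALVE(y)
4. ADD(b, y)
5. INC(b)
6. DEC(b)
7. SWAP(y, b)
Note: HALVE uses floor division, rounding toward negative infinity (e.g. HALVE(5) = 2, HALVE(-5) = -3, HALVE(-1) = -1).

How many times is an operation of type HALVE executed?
1

Counting HALVE operations:
Step 3: HALVE(y) ← HALVE
Total: 1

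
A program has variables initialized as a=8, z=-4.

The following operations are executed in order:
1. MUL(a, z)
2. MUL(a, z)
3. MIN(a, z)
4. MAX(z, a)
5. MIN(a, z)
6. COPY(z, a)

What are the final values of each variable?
{a: -4, z: -4}

Step-by-step execution:
Initial: a=8, z=-4
After step 1 (MUL(a, z)): a=-32, z=-4
After step 2 (MUL(a, z)): a=128, z=-4
After step 3 (MIN(a, z)): a=-4, z=-4
After step 4 (MAX(z, a)): a=-4, z=-4
After step 5 (MIN(a, z)): a=-4, z=-4
After step 6 (COPY(z, a)): a=-4, z=-4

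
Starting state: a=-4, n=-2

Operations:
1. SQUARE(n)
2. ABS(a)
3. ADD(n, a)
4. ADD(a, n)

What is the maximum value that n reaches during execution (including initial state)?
8

Values of n at each step:
Initial: n = -2
After step 1: n = 4
After step 2: n = 4
After step 3: n = 8 ← maximum
After step 4: n = 8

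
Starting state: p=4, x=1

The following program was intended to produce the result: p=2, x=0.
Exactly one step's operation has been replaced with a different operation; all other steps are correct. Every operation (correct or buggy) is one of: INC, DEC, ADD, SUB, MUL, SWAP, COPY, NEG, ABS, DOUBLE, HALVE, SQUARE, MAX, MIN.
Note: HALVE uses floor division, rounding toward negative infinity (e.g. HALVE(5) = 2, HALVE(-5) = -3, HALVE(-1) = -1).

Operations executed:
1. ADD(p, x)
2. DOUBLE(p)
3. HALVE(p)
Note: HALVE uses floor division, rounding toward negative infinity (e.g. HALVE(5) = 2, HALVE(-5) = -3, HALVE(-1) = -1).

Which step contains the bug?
Step 2

Trace with buggy code:
Initial: p=4, x=1
After step 1: p=5, x=1
After step 2: p=10, x=1
After step 3: p=5, x=1
Actual final p=5, x=1 ≠ expected p=2, x=0.
Step 2 is the only position where a single-operation replacement can produce the expected result.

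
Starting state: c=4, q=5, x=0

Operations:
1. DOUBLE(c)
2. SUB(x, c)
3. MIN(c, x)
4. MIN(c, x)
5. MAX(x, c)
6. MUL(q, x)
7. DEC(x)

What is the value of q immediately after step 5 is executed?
q = 5

Tracing q through execution:
Initial: q = 5
After step 1 (DOUBLE(c)): q = 5
After step 2 (SUB(x, c)): q = 5
After step 3 (MIN(c, x)): q = 5
After step 4 (MIN(c, x)): q = 5
After step 5 (MAX(x, c)): q = 5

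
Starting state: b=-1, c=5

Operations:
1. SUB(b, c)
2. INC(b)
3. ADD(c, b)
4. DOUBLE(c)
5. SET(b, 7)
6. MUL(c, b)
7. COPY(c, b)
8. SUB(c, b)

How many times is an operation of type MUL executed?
1

Counting MUL operations:
Step 6: MUL(c, b) ← MUL
Total: 1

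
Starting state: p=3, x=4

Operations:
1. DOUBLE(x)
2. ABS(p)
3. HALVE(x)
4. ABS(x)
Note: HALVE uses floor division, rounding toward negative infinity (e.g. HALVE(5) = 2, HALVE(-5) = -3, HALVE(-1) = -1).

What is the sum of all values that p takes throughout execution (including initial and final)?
15

Values of p at each step:
Initial: p = 3
After step 1: p = 3
After step 2: p = 3
After step 3: p = 3
After step 4: p = 3
Sum = 3 + 3 + 3 + 3 + 3 = 15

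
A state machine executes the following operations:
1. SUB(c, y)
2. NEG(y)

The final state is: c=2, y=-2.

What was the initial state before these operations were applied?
c=4, y=2

Working backwards:
Final state: c=2, y=-2
Before step 2 (NEG(y)): c=2, y=2
Before step 1 (SUB(c, y)): c=4, y=2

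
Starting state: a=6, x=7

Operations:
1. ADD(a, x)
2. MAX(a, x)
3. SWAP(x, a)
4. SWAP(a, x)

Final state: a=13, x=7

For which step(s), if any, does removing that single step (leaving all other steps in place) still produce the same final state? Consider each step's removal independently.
Step(s) 2

Testing removal of each single step:
Without step 1: final = a=7, x=7 (different)
Without step 2: final = a=13, x=7 (same)
Without step 3: final = a=7, x=13 (different)
Without step 4: final = a=7, x=13 (different)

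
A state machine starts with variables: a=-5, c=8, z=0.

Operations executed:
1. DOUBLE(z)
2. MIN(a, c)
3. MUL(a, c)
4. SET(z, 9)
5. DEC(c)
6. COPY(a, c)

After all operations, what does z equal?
z = 9

Tracing execution:
Step 1: DOUBLE(z) → z = 0
Step 2: MIN(a, c) → z = 0
Step 3: MUL(a, c) → z = 0
Step 4: SET(z, 9) → z = 9
Step 5: DEC(c) → z = 9
Step 6: COPY(a, c) → z = 9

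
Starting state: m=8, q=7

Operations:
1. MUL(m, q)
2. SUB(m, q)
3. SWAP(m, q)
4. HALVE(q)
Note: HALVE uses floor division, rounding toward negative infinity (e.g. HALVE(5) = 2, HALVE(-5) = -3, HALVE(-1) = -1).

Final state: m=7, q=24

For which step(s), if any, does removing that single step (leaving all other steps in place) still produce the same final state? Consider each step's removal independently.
None - removing any single step changes the final result

Testing removal of each single step:
Without step 1: final = m=7, q=0 (different)
Without step 2: final = m=7, q=28 (different)
Without step 3: final = m=49, q=3 (different)
Without step 4: final = m=7, q=49 (different)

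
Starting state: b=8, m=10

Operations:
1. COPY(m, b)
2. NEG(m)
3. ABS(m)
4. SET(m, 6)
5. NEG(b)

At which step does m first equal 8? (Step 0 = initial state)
Step 1

Tracing m:
Initial: m = 10
After step 1: m = 8 ← first occurrence
After step 2: m = -8
After step 3: m = 8
After step 4: m = 6
After step 5: m = 6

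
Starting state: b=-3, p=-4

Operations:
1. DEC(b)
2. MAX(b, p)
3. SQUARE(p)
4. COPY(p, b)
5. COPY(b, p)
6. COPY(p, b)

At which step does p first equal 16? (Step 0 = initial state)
Step 3

Tracing p:
Initial: p = -4
After step 1: p = -4
After step 2: p = -4
After step 3: p = 16 ← first occurrence
After step 4: p = -4
After step 5: p = -4
After step 6: p = -4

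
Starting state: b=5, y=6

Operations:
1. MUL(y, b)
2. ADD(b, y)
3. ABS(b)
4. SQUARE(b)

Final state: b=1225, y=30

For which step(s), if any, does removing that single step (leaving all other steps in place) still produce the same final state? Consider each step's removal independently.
Step(s) 3

Testing removal of each single step:
Without step 1: final = b=121, y=6 (different)
Without step 2: final = b=25, y=30 (different)
Without step 3: final = b=1225, y=30 (same)
Without step 4: final = b=35, y=30 (different)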